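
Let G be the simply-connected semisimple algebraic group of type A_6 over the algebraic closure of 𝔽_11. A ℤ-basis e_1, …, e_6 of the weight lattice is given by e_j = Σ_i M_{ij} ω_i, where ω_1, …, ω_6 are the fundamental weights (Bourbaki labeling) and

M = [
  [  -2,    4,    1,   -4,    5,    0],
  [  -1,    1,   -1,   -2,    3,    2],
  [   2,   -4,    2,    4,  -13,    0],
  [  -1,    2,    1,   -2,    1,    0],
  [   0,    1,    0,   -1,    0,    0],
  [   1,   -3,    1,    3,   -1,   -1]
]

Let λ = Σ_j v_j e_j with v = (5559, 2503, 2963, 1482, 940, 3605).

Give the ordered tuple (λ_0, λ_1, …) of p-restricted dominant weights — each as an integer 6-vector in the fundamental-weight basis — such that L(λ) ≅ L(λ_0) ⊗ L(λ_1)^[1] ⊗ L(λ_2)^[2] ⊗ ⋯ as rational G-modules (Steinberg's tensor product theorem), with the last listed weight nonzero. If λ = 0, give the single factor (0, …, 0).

In the fundamental-weight basis, λ has coordinates c = M·v (v = (5559, 2503, 2963, 1482, 940, 3605)):
  c_1 = (-2)·(5559) + 4·2503 + 1·2963 + (-4)·(1482) + 5·940 + 0·3605 = 629
  c_2 = (-1)·(5559) + 1·2503 + (-1)·(2963) + (-2)·(1482) + 3·940 + 2·3605 = 1047
  c_3 = 2·5559 + (-4)·(2503) + 2·2963 + 4·1482 + (-13)·(940) + 0·3605 = 740
  c_4 = (-1)·(5559) + 2·2503 + 1·2963 + (-2)·(1482) + 1·940 + 0·3605 = 386
  c_5 = 0·5559 + 1·2503 + 0·2963 + (-1)·(1482) + 0·940 + 0·3605 = 1021
  c_6 = 1·5559 + (-3)·(2503) + 1·2963 + 3·1482 + (-1)·(940) + (-1)·(3605) = 914
Base-11 expansion of each c_i:
  c_1 = 629 = 2·11^0 + 2·11^1 + 5·11^2
  c_2 = 1047 = 2·11^0 + 7·11^1 + 8·11^2
  c_3 = 740 = 3·11^0 + 1·11^1 + 6·11^2
  c_4 = 386 = 1·11^0 + 2·11^1 + 3·11^2
  c_5 = 1021 = 9·11^0 + 4·11^1 + 8·11^2
  c_6 = 914 = 1·11^0 + 6·11^1 + 7·11^2
Factor λ_0 = (2, 2, 3, 1, 9, 1)
Factor λ_1 = (2, 7, 1, 2, 4, 6)
Factor λ_2 = (5, 8, 6, 3, 8, 7)

((2, 2, 3, 1, 9, 1), (2, 7, 1, 2, 4, 6), (5, 8, 6, 3, 8, 7))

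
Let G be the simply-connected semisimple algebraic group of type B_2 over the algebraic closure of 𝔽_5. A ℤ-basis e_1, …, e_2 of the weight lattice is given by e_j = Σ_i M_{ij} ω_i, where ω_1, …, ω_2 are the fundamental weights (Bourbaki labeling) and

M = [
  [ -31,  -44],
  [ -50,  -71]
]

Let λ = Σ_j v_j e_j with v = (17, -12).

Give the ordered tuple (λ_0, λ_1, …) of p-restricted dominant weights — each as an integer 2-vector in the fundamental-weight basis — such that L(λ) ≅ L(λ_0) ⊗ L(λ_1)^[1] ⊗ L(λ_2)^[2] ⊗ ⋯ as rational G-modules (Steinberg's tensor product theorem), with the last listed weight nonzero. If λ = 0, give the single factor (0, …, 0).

((1, 2),)

ω-coordinates c = M·v, v = (17, -12):
  c_1 = (-31)·(17) + (-44)·(-12) = 1
  c_2 = (-50)·(17) + (-71)·(-12) = 2
p = 5; digits c_i = Σ_j d_{ij}·5^j, 0 ≤ d_{ij} < 5:
  c_1 = 1 = 1·5^0
  c_2 = 2 = 2·5^0
p-restricted factor λ_0 = (1, 2)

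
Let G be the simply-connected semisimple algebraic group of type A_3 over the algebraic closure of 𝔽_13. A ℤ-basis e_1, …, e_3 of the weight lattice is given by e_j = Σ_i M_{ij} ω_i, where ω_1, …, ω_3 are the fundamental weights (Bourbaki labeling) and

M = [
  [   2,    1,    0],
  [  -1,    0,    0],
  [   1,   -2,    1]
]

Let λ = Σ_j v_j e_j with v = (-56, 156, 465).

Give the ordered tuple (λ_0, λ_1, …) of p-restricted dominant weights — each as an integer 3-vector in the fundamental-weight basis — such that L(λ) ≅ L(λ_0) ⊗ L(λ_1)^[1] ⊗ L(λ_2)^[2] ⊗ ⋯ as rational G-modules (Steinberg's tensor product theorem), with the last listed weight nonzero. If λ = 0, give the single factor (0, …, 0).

((5, 4, 6), (3, 4, 7))

ω-coordinates c = M·v, v = (-56, 156, 465):
  c_1 = (2)·(-56) + 1·156 + 0·465 = 44
  c_2 = (-1)·(-56) + 0·156 + 0·465 = 56
  c_3 = (1)·(-56) + (-2)·(156) + 1·465 = 97
Writing each c_i in base p = 13:
  c_1 = 44 = 5·13^0 + 3·13^1
  c_2 = 56 = 4·13^0 + 4·13^1
  c_3 = 97 = 6·13^0 + 7·13^1
λ_0 = (5, 4, 6)
λ_1 = (3, 4, 7)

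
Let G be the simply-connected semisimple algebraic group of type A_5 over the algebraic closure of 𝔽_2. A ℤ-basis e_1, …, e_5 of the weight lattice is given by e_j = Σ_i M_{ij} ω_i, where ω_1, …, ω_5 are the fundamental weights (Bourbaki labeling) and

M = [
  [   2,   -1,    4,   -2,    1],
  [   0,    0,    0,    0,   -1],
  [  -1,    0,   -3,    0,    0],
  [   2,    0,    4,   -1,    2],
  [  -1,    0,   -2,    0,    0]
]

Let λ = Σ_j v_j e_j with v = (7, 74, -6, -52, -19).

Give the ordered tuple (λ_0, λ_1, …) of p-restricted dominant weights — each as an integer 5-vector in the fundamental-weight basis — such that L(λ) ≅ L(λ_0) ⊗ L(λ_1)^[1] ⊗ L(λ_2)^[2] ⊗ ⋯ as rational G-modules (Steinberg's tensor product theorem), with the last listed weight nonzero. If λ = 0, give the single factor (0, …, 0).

((1, 1, 1, 0, 1), (0, 1, 1, 0, 0), (0, 0, 0, 1, 1), (0, 0, 1, 0, 0), (0, 1, 0, 0, 0))

Change of basis e → ω: c = M·v where v = (7, 74, -6, -52, -19):
  c_1 = 2*7 + -1*74 + 4*-6 + -2*-52 + 1*-19 = 1
  c_2 = 0*7 + 0*74 + 0*-6 + 0*-52 + -1*-19 = 19
  c_3 = -1*7 + 0*74 + -3*-6 + 0*-52 + 0*-19 = 11
  c_4 = 2*7 + 0*74 + 4*-6 + -1*-52 + 2*-19 = 4
  c_5 = -1*7 + 0*74 + -2*-6 + 0*-52 + 0*-19 = 5
p = 2; digits c_i = Σ_j d_{ij}·2^j, 0 ≤ d_{ij} < 2:
  c_1 = 1 = 1·2^0
  c_2 = 19 = 1·2^0 + 1·2^1 + 0·2^2 + 0·2^3 + 1·2^4
  c_3 = 11 = 1·2^0 + 1·2^1 + 0·2^2 + 1·2^3
  c_4 = 4 = 0·2^0 + 0·2^1 + 1·2^2
  c_5 = 5 = 1·2^0 + 0·2^1 + 1·2^2
λ_0 = (1, 1, 1, 0, 1)
λ_1 = (0, 1, 1, 0, 0)
λ_2 = (0, 0, 0, 1, 1)
λ_3 = (0, 0, 1, 0, 0)
λ_4 = (0, 1, 0, 0, 0)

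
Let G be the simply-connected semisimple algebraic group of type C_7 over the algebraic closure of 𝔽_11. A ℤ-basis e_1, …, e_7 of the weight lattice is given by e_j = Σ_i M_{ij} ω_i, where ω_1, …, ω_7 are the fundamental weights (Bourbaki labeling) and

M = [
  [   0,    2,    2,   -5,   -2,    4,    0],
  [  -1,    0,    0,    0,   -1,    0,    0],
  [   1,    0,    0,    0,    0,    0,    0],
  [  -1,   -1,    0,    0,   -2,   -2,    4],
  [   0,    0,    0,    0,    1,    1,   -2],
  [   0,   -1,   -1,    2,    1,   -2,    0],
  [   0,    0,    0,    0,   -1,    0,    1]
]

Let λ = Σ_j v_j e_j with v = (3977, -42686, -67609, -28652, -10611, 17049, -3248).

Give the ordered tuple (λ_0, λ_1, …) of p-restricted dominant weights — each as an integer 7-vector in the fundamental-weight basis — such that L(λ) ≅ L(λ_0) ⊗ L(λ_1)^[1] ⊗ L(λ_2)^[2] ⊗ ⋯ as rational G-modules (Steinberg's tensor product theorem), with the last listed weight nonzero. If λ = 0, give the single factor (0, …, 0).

In the fundamental-weight basis, λ has coordinates c = M·v (v = (3977, -42686, -67609, -28652, -10611, 17049, -3248)):
  c_1 = 0*3977 + 2*-42686 + 2*-67609 + -5*-28652 + -2*-10611 + 4*17049 + 0*-3248 = 12088
  c_2 = -1*3977 + 0*-42686 + 0*-67609 + 0*-28652 + -1*-10611 + 0*17049 + 0*-3248 = 6634
  c_3 = 1*3977 + 0*-42686 + 0*-67609 + 0*-28652 + 0*-10611 + 0*17049 + 0*-3248 = 3977
  c_4 = -1*3977 + -1*-42686 + 0*-67609 + 0*-28652 + -2*-10611 + -2*17049 + 4*-3248 = 12841
  c_5 = 0*3977 + 0*-42686 + 0*-67609 + 0*-28652 + 1*-10611 + 1*17049 + -2*-3248 = 12934
  c_6 = 0*3977 + -1*-42686 + -1*-67609 + 2*-28652 + 1*-10611 + -2*17049 + 0*-3248 = 8282
  c_7 = 0*3977 + 0*-42686 + 0*-67609 + 0*-28652 + -1*-10611 + 0*17049 + 1*-3248 = 7363
Expand coordinatewise in base 11:
  c_1 = 12088 = 10·11^0 + 9·11^1 + 0·11^2 + 9·11^3
  c_2 = 6634 = 1·11^0 + 9·11^1 + 10·11^2 + 4·11^3
  c_3 = 3977 = 6·11^0 + 9·11^1 + 10·11^2 + 2·11^3
  c_4 = 12841 = 4·11^0 + 1·11^1 + 7·11^2 + 9·11^3
  c_5 = 12934 = 9·11^0 + 9·11^1 + 7·11^2 + 9·11^3
  c_6 = 8282 = 10·11^0 + 4·11^1 + 2·11^2 + 6·11^3
  c_7 = 7363 = 4·11^0 + 9·11^1 + 5·11^2 + 5·11^3
λ_0 = (10, 1, 6, 4, 9, 10, 4)
λ_1 = (9, 9, 9, 1, 9, 4, 9)
λ_2 = (0, 10, 10, 7, 7, 2, 5)
λ_3 = (9, 4, 2, 9, 9, 6, 5)

((10, 1, 6, 4, 9, 10, 4), (9, 9, 9, 1, 9, 4, 9), (0, 10, 10, 7, 7, 2, 5), (9, 4, 2, 9, 9, 6, 5))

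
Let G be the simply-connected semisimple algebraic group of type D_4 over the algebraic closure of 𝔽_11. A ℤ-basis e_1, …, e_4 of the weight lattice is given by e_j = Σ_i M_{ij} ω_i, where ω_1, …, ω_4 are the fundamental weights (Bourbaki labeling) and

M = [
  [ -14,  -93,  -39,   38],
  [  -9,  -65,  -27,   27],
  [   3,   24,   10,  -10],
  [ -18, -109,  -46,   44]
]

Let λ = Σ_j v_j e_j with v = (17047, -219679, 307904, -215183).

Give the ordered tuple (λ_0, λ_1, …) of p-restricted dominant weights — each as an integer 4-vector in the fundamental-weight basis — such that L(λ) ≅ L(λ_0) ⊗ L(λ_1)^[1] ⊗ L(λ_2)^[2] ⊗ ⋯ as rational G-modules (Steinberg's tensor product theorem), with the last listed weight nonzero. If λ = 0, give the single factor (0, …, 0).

Compute c_i = Σ_j M_{ij} v_j with v = (17047, -219679, 307904, -215183):
  c_1 = -14*17047 + -93*-219679 + -39*307904 + 38*-215183 = 6279
  c_2 = -9*17047 + -65*-219679 + -27*307904 + 27*-215183 = 2363
  c_3 = 3*17047 + 24*-219679 + 10*307904 + -10*-215183 = 9715
  c_4 = -18*17047 + -109*-219679 + -46*307904 + 44*-215183 = 6529
p = 11; digits c_i = Σ_j d_{ij}·11^j, 0 ≤ d_{ij} < 11:
  c_1 = 6279 = 9·11^0 + 9·11^1 + 7·11^2 + 4·11^3
  c_2 = 2363 = 9·11^0 + 5·11^1 + 8·11^2 + 1·11^3
  c_3 = 9715 = 2·11^0 + 3·11^1 + 3·11^2 + 7·11^3
  c_4 = 6529 = 6·11^0 + 10·11^1 + 9·11^2 + 4·11^3
Factor λ_0 = (9, 9, 2, 6)
Factor λ_1 = (9, 5, 3, 10)
Factor λ_2 = (7, 8, 3, 9)
Factor λ_3 = (4, 1, 7, 4)

((9, 9, 2, 6), (9, 5, 3, 10), (7, 8, 3, 9), (4, 1, 7, 4))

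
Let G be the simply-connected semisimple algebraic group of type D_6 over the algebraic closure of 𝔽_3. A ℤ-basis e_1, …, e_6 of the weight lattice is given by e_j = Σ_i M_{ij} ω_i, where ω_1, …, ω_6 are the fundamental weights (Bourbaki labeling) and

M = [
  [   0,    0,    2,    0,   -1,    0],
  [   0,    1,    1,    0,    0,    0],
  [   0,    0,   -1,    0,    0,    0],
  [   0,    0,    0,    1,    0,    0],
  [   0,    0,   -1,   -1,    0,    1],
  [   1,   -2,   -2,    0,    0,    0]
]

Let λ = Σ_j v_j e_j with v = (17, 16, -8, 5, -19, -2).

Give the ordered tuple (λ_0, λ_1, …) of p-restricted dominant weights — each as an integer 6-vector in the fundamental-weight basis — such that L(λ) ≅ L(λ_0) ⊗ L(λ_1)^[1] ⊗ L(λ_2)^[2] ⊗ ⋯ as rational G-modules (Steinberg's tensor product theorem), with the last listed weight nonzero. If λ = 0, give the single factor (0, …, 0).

In the fundamental-weight basis, λ has coordinates c = M·v (v = (17, 16, -8, 5, -19, -2)):
  c_1 = (0)·(17) + (0)·(16) + (2)·(-8) + (0)·(5) + (-1)·(-19) + (0)·(-2) = 3
  c_2 = (0)·(17) + (1)·(16) + (1)·(-8) + (0)·(5) + (0)·(-19) + (0)·(-2) = 8
  c_3 = (0)·(17) + (0)·(16) + (-1)·(-8) + (0)·(5) + (0)·(-19) + (0)·(-2) = 8
  c_4 = (0)·(17) + (0)·(16) + (0)·(-8) + (1)·(5) + (0)·(-19) + (0)·(-2) = 5
  c_5 = (0)·(17) + (0)·(16) + (-1)·(-8) + (-1)·(5) + (0)·(-19) + (1)·(-2) = 1
  c_6 = (1)·(17) + (-2)·(16) + (-2)·(-8) + (0)·(5) + (0)·(-19) + (0)·(-2) = 1
Writing each c_i in base p = 3:
  c_1 = 3 = 0·3^0 + 1·3^1
  c_2 = 8 = 2·3^0 + 2·3^1
  c_3 = 8 = 2·3^0 + 2·3^1
  c_4 = 5 = 2·3^0 + 1·3^1
  c_5 = 1 = 1·3^0
  c_6 = 1 = 1·3^0
λ_0 = (0, 2, 2, 2, 1, 1)
λ_1 = (1, 2, 2, 1, 0, 0)

((0, 2, 2, 2, 1, 1), (1, 2, 2, 1, 0, 0))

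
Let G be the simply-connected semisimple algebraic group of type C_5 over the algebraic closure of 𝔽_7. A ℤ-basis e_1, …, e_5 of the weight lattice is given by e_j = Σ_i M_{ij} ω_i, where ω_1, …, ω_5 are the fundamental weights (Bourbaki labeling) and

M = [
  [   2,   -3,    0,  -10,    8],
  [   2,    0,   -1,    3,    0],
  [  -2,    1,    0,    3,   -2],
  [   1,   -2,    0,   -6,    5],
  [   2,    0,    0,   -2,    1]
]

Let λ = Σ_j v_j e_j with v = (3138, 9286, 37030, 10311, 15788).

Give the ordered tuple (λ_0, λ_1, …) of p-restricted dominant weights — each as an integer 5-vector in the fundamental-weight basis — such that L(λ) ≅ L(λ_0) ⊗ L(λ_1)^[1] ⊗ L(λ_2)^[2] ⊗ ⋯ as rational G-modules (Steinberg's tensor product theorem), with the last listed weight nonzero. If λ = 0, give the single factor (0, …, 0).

((2, 4, 1, 2, 0), (6, 4, 2, 3, 3), (4, 3, 6, 5, 1), (4, 0, 6, 4, 4))

Compute c_i = Σ_j M_{ij} v_j with v = (3138, 9286, 37030, 10311, 15788):
  c_1 = 2·3138 + (-3)·(9286) + 0·37030 + (-10)·(10311) + 8·15788 = 1612
  c_2 = 2·3138 + 0·9286 + (-1)·(37030) + 3·10311 + 0·15788 = 179
  c_3 = (-2)·(3138) + 1·9286 + 0·37030 + 3·10311 + (-2)·(15788) = 2367
  c_4 = 1·3138 + (-2)·(9286) + 0·37030 + (-6)·(10311) + 5·15788 = 1640
  c_5 = 2·3138 + 0·9286 + 0·37030 + (-2)·(10311) + 1·15788 = 1442
Base-7 expansion of each c_i:
  c_1 = 1612 = 2·7^0 + 6·7^1 + 4·7^2 + 4·7^3
  c_2 = 179 = 4·7^0 + 4·7^1 + 3·7^2
  c_3 = 2367 = 1·7^0 + 2·7^1 + 6·7^2 + 6·7^3
  c_4 = 1640 = 2·7^0 + 3·7^1 + 5·7^2 + 4·7^3
  c_5 = 1442 = 0·7^0 + 3·7^1 + 1·7^2 + 4·7^3
λ_0 = (2, 4, 1, 2, 0)
λ_1 = (6, 4, 2, 3, 3)
λ_2 = (4, 3, 6, 5, 1)
λ_3 = (4, 0, 6, 4, 4)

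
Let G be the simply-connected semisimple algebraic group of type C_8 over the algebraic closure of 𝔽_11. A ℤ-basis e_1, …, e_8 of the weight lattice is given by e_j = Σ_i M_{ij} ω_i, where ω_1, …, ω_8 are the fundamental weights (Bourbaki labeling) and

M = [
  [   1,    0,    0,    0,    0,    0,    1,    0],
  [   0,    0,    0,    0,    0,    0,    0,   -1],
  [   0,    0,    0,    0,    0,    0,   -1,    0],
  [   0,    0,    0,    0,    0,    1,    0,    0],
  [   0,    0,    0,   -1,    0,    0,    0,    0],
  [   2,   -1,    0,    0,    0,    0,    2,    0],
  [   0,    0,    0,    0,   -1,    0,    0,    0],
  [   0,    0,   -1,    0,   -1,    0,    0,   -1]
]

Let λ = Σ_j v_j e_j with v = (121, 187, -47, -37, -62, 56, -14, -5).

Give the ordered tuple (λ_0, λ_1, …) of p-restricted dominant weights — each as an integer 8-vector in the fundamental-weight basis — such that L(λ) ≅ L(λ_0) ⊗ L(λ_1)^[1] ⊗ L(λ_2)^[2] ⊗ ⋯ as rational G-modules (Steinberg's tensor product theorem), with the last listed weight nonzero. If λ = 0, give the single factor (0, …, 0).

Converting to the ω-basis (c_i = row i of M dotted with v = (121, 187, -47, -37, -62, 56, -14, -5)):
  c_1 = 1·121 + 0·187 + (0)·(-47) + (0)·(-37) + (0)·(-62) + 0·56 + (1)·(-14) + (0)·(-5) = 107
  c_2 = 0·121 + 0·187 + (0)·(-47) + (0)·(-37) + (0)·(-62) + 0·56 + (0)·(-14) + (-1)·(-5) = 5
  c_3 = 0·121 + 0·187 + (0)·(-47) + (0)·(-37) + (0)·(-62) + 0·56 + (-1)·(-14) + (0)·(-5) = 14
  c_4 = 0·121 + 0·187 + (0)·(-47) + (0)·(-37) + (0)·(-62) + 1·56 + (0)·(-14) + (0)·(-5) = 56
  c_5 = 0·121 + 0·187 + (0)·(-47) + (-1)·(-37) + (0)·(-62) + 0·56 + (0)·(-14) + (0)·(-5) = 37
  c_6 = 2·121 + (-1)·(187) + (0)·(-47) + (0)·(-37) + (0)·(-62) + 0·56 + (2)·(-14) + (0)·(-5) = 27
  c_7 = 0·121 + 0·187 + (0)·(-47) + (0)·(-37) + (-1)·(-62) + 0·56 + (0)·(-14) + (0)·(-5) = 62
  c_8 = 0·121 + 0·187 + (-1)·(-47) + (0)·(-37) + (-1)·(-62) + 0·56 + (0)·(-14) + (-1)·(-5) = 114
Base-11 expansion of each c_i:
  c_1 = 107 = 8·11^0 + 9·11^1
  c_2 = 5 = 5·11^0
  c_3 = 14 = 3·11^0 + 1·11^1
  c_4 = 56 = 1·11^0 + 5·11^1
  c_5 = 37 = 4·11^0 + 3·11^1
  c_6 = 27 = 5·11^0 + 2·11^1
  c_7 = 62 = 7·11^0 + 5·11^1
  c_8 = 114 = 4·11^0 + 10·11^1
Factor λ_0 = (8, 5, 3, 1, 4, 5, 7, 4)
Factor λ_1 = (9, 0, 1, 5, 3, 2, 5, 10)

((8, 5, 3, 1, 4, 5, 7, 4), (9, 0, 1, 5, 3, 2, 5, 10))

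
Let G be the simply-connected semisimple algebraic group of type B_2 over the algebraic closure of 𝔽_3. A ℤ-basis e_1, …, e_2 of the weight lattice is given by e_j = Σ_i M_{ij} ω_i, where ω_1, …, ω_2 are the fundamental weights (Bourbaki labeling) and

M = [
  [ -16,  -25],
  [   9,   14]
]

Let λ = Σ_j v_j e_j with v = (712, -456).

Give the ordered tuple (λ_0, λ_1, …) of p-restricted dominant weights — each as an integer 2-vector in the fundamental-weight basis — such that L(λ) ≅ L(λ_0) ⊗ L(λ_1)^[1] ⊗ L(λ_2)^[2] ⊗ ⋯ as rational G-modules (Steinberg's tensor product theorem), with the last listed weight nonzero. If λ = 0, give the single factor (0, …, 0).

Converting to the ω-basis (c_i = row i of M dotted with v = (712, -456)):
  c_1 = (-16)·(712) + (-25)·(-456) = 8
  c_2 = (9)·(712) + (14)·(-456) = 24
Base-3 expansion of each c_i:
  c_1 = 8 = 2·3^0 + 2·3^1
  c_2 = 24 = 0·3^0 + 2·3^1 + 2·3^2
Factor λ_0 = (2, 0)
Factor λ_1 = (2, 2)
Factor λ_2 = (0, 2)

((2, 0), (2, 2), (0, 2))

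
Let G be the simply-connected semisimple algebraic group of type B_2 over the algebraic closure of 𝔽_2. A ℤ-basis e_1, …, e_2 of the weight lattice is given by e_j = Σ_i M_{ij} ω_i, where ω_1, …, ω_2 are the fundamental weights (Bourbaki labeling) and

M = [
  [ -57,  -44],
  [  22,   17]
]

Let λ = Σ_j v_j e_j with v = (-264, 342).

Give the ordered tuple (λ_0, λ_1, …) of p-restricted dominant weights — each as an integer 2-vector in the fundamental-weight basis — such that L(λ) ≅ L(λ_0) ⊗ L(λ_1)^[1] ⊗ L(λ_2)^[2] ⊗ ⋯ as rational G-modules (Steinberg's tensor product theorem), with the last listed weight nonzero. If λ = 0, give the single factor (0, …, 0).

Converting to the ω-basis (c_i = row i of M dotted with v = (-264, 342)):
  c_1 = -57*-264 + -44*342 = 0
  c_2 = 22*-264 + 17*342 = 6
Expand coordinatewise in base 2:
  c_1 = 0
  c_2 = 6 = 0·2^0 + 1·2^1 + 1·2^2
p-restricted factor λ_0 = (0, 0)
p-restricted factor λ_1 = (0, 1)
p-restricted factor λ_2 = (0, 1)

((0, 0), (0, 1), (0, 1))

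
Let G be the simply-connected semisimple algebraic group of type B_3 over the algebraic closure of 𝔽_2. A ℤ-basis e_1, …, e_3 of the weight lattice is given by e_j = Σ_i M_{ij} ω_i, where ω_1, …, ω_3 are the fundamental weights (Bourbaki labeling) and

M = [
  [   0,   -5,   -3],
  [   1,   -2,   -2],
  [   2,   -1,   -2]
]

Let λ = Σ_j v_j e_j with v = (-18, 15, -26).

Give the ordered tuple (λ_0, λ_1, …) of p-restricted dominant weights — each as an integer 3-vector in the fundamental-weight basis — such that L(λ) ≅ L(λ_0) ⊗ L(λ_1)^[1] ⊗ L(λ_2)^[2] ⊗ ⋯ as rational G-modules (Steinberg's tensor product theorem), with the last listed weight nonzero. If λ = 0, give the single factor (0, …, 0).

((1, 0, 1), (1, 0, 0), (0, 1, 0))

Compute c_i = Σ_j M_{ij} v_j with v = (-18, 15, -26):
  c_1 = (0)·(-18) + (-5)·(15) + (-3)·(-26) = 3
  c_2 = (1)·(-18) + (-2)·(15) + (-2)·(-26) = 4
  c_3 = (2)·(-18) + (-1)·(15) + (-2)·(-26) = 1
Writing each c_i in base p = 2:
  c_1 = 3 = 1·2^0 + 1·2^1
  c_2 = 4 = 0·2^0 + 0·2^1 + 1·2^2
  c_3 = 1 = 1·2^0
λ_0 = (1, 0, 1)
λ_1 = (1, 0, 0)
λ_2 = (0, 1, 0)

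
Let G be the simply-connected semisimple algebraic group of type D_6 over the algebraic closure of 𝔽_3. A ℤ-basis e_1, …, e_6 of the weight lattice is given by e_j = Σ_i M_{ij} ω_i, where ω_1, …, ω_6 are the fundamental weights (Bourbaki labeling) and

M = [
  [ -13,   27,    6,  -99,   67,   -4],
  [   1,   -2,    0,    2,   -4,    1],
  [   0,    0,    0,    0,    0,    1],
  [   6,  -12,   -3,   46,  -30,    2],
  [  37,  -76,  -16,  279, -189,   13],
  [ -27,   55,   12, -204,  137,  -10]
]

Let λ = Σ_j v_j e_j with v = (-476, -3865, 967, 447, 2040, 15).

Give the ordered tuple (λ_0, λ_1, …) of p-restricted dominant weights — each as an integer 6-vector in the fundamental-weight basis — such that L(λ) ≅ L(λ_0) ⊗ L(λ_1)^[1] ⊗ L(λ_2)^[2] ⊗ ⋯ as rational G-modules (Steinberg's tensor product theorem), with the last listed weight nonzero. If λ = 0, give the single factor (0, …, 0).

ω-coordinates c = M·v, v = (-476, -3865, 967, 447, 2040, 15):
  c_1 = (-13)·(-476) + (27)·(-3865) + (6)·(967) + (-99)·(447) + (67)·(2040) + (-4)·(15) = 2
  c_2 = (1)·(-476) + (-2)·(-3865) + (0)·(967) + (2)·(447) + (-4)·(2040) + (1)·(15) = 3
  c_3 = (0)·(-476) + (0)·(-3865) + (0)·(967) + (0)·(447) + (0)·(2040) + (1)·(15) = 15
  c_4 = (6)·(-476) + (-12)·(-3865) + (-3)·(967) + (46)·(447) + (-30)·(2040) + (2)·(15) = 15
  c_5 = (37)·(-476) + (-76)·(-3865) + (-16)·(967) + (279)·(447) + (-189)·(2040) + (13)·(15) = 4
  c_6 = (-27)·(-476) + (55)·(-3865) + (12)·(967) + (-204)·(447) + (137)·(2040) + (-10)·(15) = 23
Writing each c_i in base p = 3:
  c_1 = 2 = 2·3^0
  c_2 = 3 = 0·3^0 + 1·3^1
  c_3 = 15 = 0·3^0 + 2·3^1 + 1·3^2
  c_4 = 15 = 0·3^0 + 2·3^1 + 1·3^2
  c_5 = 4 = 1·3^0 + 1·3^1
  c_6 = 23 = 2·3^0 + 1·3^1 + 2·3^2
p-restricted factor λ_0 = (2, 0, 0, 0, 1, 2)
p-restricted factor λ_1 = (0, 1, 2, 2, 1, 1)
p-restricted factor λ_2 = (0, 0, 1, 1, 0, 2)

((2, 0, 0, 0, 1, 2), (0, 1, 2, 2, 1, 1), (0, 0, 1, 1, 0, 2))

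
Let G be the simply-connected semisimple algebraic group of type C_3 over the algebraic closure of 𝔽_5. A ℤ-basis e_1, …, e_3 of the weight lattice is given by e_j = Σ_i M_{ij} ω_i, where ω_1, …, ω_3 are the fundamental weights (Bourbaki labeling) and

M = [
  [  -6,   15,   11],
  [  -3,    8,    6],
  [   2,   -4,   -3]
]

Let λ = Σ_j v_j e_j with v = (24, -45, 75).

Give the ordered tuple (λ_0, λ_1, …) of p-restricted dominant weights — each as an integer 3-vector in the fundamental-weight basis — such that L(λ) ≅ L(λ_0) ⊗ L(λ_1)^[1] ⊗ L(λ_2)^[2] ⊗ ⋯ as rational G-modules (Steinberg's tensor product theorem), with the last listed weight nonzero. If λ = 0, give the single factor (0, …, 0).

Change of basis e → ω: c = M·v where v = (24, -45, 75):
  c_1 = (-6)·(24) + (15)·(-45) + 11·75 = 6
  c_2 = (-3)·(24) + (8)·(-45) + 6·75 = 18
  c_3 = 2·24 + (-4)·(-45) + (-3)·(75) = 3
Expand coordinatewise in base 5:
  c_1 = 6 = 1·5^0 + 1·5^1
  c_2 = 18 = 3·5^0 + 3·5^1
  c_3 = 3 = 3·5^0
λ_0 = (1, 3, 3)
λ_1 = (1, 3, 0)

((1, 3, 3), (1, 3, 0))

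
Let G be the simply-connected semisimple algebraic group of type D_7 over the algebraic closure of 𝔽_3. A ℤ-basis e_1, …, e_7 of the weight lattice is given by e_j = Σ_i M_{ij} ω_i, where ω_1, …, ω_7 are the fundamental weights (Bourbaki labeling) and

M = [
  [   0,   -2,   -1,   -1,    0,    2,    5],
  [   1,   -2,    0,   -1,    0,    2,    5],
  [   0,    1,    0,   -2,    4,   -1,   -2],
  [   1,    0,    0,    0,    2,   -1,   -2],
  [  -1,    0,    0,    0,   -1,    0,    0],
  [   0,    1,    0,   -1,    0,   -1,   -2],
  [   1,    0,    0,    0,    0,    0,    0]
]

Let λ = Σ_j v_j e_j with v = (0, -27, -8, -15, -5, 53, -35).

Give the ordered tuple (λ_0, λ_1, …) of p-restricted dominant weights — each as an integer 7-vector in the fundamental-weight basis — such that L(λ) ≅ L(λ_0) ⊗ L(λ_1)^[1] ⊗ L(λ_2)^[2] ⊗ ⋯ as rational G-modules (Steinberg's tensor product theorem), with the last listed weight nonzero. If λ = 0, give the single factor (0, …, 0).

In the fundamental-weight basis, λ has coordinates c = M·v (v = (0, -27, -8, -15, -5, 53, -35)):
  c_1 = 0*0 + -2*-27 + -1*-8 + -1*-15 + 0*-5 + 2*53 + 5*-35 = 8
  c_2 = 1*0 + -2*-27 + 0*-8 + -1*-15 + 0*-5 + 2*53 + 5*-35 = 0
  c_3 = 0*0 + 1*-27 + 0*-8 + -2*-15 + 4*-5 + -1*53 + -2*-35 = 0
  c_4 = 1*0 + 0*-27 + 0*-8 + 0*-15 + 2*-5 + -1*53 + -2*-35 = 7
  c_5 = -1*0 + 0*-27 + 0*-8 + 0*-15 + -1*-5 + 0*53 + 0*-35 = 5
  c_6 = 0*0 + 1*-27 + 0*-8 + -1*-15 + 0*-5 + -1*53 + -2*-35 = 5
  c_7 = 1*0 + 0*-27 + 0*-8 + 0*-15 + 0*-5 + 0*53 + 0*-35 = 0
p = 3; digits c_i = Σ_j d_{ij}·3^j, 0 ≤ d_{ij} < 3:
  c_1 = 8 = 2·3^0 + 2·3^1
  c_2 = 0
  c_3 = 0
  c_4 = 7 = 1·3^0 + 2·3^1
  c_5 = 5 = 2·3^0 + 1·3^1
  c_6 = 5 = 2·3^0 + 1·3^1
  c_7 = 0
Factor λ_0 = (2, 0, 0, 1, 2, 2, 0)
Factor λ_1 = (2, 0, 0, 2, 1, 1, 0)

((2, 0, 0, 1, 2, 2, 0), (2, 0, 0, 2, 1, 1, 0))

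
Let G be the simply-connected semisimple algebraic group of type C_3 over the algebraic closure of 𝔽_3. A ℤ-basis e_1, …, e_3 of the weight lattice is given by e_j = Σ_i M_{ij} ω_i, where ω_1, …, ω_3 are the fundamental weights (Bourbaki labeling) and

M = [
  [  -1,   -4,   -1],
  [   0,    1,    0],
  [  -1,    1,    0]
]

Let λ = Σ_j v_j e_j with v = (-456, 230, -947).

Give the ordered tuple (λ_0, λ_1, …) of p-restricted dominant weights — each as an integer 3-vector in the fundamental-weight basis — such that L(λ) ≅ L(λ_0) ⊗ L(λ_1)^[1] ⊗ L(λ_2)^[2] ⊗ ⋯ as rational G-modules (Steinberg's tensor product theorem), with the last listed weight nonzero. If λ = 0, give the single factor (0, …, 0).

ω-coordinates c = M·v, v = (-456, 230, -947):
  c_1 = (-1)·(-456) + (-4)·(230) + (-1)·(-947) = 483
  c_2 = (0)·(-456) + (1)·(230) + (0)·(-947) = 230
  c_3 = (-1)·(-456) + (1)·(230) + (0)·(-947) = 686
Base-3 expansion of each c_i:
  c_1 = 483 = 0·3^0 + 2·3^1 + 2·3^2 + 2·3^3 + 2·3^4 + 1·3^5
  c_2 = 230 = 2·3^0 + 1·3^1 + 1·3^2 + 2·3^3 + 2·3^4
  c_3 = 686 = 2·3^0 + 0·3^1 + 1·3^2 + 1·3^3 + 2·3^4 + 2·3^5
p-restricted factor λ_0 = (0, 2, 2)
p-restricted factor λ_1 = (2, 1, 0)
p-restricted factor λ_2 = (2, 1, 1)
p-restricted factor λ_3 = (2, 2, 1)
p-restricted factor λ_4 = (2, 2, 2)
p-restricted factor λ_5 = (1, 0, 2)

((0, 2, 2), (2, 1, 0), (2, 1, 1), (2, 2, 1), (2, 2, 2), (1, 0, 2))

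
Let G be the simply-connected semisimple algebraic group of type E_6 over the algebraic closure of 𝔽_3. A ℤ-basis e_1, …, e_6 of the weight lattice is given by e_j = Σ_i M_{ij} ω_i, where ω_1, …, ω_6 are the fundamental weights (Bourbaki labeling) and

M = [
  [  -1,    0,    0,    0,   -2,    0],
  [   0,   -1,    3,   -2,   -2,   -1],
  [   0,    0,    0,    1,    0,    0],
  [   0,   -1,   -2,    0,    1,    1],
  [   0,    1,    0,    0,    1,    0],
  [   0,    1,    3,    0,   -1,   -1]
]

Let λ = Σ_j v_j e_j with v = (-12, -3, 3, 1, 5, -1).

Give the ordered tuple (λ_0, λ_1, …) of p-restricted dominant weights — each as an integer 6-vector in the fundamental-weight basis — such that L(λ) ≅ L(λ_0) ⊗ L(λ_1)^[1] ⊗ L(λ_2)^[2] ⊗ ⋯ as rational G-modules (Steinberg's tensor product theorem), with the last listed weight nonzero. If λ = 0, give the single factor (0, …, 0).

((2, 1, 1, 1, 2, 2),)

Compute c_i = Σ_j M_{ij} v_j with v = (-12, -3, 3, 1, 5, -1):
  c_1 = (-1)·(-12) + (0)·(-3) + (0)·(3) + (0)·(1) + (-2)·(5) + (0)·(-1) = 2
  c_2 = (0)·(-12) + (-1)·(-3) + (3)·(3) + (-2)·(1) + (-2)·(5) + (-1)·(-1) = 1
  c_3 = (0)·(-12) + (0)·(-3) + (0)·(3) + (1)·(1) + (0)·(5) + (0)·(-1) = 1
  c_4 = (0)·(-12) + (-1)·(-3) + (-2)·(3) + (0)·(1) + (1)·(5) + (1)·(-1) = 1
  c_5 = (0)·(-12) + (1)·(-3) + (0)·(3) + (0)·(1) + (1)·(5) + (0)·(-1) = 2
  c_6 = (0)·(-12) + (1)·(-3) + (3)·(3) + (0)·(1) + (-1)·(5) + (-1)·(-1) = 2
Base-3 expansion of each c_i:
  c_1 = 2 = 2·3^0
  c_2 = 1 = 1·3^0
  c_3 = 1 = 1·3^0
  c_4 = 1 = 1·3^0
  c_5 = 2 = 2·3^0
  c_6 = 2 = 2·3^0
λ_0 = (2, 1, 1, 1, 2, 2)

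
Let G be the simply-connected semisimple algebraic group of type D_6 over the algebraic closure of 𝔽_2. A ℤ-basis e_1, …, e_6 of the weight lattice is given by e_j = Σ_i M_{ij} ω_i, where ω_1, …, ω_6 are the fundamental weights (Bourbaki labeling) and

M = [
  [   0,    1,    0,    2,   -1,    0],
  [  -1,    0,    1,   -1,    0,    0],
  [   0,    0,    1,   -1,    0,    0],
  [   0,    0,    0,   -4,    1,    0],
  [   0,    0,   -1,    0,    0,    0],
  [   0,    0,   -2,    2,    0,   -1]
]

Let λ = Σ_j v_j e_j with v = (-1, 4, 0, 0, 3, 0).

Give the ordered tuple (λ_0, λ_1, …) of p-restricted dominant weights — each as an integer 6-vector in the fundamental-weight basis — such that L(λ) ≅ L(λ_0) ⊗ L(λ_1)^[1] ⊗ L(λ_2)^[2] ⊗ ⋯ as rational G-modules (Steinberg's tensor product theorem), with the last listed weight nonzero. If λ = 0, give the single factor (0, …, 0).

((1, 1, 0, 1, 0, 0), (0, 0, 0, 1, 0, 0))

In the fundamental-weight basis, λ has coordinates c = M·v (v = (-1, 4, 0, 0, 3, 0)):
  c_1 = (0)·(-1) + 1·4 + 0·0 + 2·0 + (-1)·(3) + 0·0 = 1
  c_2 = (-1)·(-1) + 0·4 + 1·0 + (-1)·(0) + 0·3 + 0·0 = 1
  c_3 = (0)·(-1) + 0·4 + 1·0 + (-1)·(0) + 0·3 + 0·0 = 0
  c_4 = (0)·(-1) + 0·4 + 0·0 + (-4)·(0) + 1·3 + 0·0 = 3
  c_5 = (0)·(-1) + 0·4 + (-1)·(0) + 0·0 + 0·3 + 0·0 = 0
  c_6 = (0)·(-1) + 0·4 + (-2)·(0) + 2·0 + 0·3 + (-1)·(0) = 0
Writing each c_i in base p = 2:
  c_1 = 1 = 1·2^0
  c_2 = 1 = 1·2^0
  c_3 = 0
  c_4 = 3 = 1·2^0 + 1·2^1
  c_5 = 0
  c_6 = 0
λ_0 = (1, 1, 0, 1, 0, 0)
λ_1 = (0, 0, 0, 1, 0, 0)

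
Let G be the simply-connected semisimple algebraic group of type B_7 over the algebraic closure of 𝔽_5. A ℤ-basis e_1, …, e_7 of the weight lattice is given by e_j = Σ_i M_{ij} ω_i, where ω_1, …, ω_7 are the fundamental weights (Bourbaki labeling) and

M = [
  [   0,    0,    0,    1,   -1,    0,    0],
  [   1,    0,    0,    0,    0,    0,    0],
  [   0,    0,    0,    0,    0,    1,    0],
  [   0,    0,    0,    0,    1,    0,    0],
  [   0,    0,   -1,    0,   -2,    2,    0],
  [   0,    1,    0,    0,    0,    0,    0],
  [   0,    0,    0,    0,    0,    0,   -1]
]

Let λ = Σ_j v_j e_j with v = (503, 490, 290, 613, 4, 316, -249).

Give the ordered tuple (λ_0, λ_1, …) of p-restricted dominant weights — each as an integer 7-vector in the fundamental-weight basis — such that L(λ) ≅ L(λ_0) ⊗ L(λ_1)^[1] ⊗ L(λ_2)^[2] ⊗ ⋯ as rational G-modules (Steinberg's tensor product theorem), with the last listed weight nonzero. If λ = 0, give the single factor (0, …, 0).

In the fundamental-weight basis, λ has coordinates c = M·v (v = (503, 490, 290, 613, 4, 316, -249)):
  c_1 = 0·503 + 0·490 + 0·290 + 1·613 + (-1)·(4) + 0·316 + (0)·(-249) = 609
  c_2 = 1·503 + 0·490 + 0·290 + 0·613 + 0·4 + 0·316 + (0)·(-249) = 503
  c_3 = 0·503 + 0·490 + 0·290 + 0·613 + 0·4 + 1·316 + (0)·(-249) = 316
  c_4 = 0·503 + 0·490 + 0·290 + 0·613 + 1·4 + 0·316 + (0)·(-249) = 4
  c_5 = 0·503 + 0·490 + (-1)·(290) + 0·613 + (-2)·(4) + 2·316 + (0)·(-249) = 334
  c_6 = 0·503 + 1·490 + 0·290 + 0·613 + 0·4 + 0·316 + (0)·(-249) = 490
  c_7 = 0·503 + 0·490 + 0·290 + 0·613 + 0·4 + 0·316 + (-1)·(-249) = 249
Expand coordinatewise in base 5:
  c_1 = 609 = 4·5^0 + 1·5^1 + 4·5^2 + 4·5^3
  c_2 = 503 = 3·5^0 + 0·5^1 + 0·5^2 + 4·5^3
  c_3 = 316 = 1·5^0 + 3·5^1 + 2·5^2 + 2·5^3
  c_4 = 4 = 4·5^0
  c_5 = 334 = 4·5^0 + 1·5^1 + 3·5^2 + 2·5^3
  c_6 = 490 = 0·5^0 + 3·5^1 + 4·5^2 + 3·5^3
  c_7 = 249 = 4·5^0 + 4·5^1 + 4·5^2 + 1·5^3
p-restricted factor λ_0 = (4, 3, 1, 4, 4, 0, 4)
p-restricted factor λ_1 = (1, 0, 3, 0, 1, 3, 4)
p-restricted factor λ_2 = (4, 0, 2, 0, 3, 4, 4)
p-restricted factor λ_3 = (4, 4, 2, 0, 2, 3, 1)

((4, 3, 1, 4, 4, 0, 4), (1, 0, 3, 0, 1, 3, 4), (4, 0, 2, 0, 3, 4, 4), (4, 4, 2, 0, 2, 3, 1))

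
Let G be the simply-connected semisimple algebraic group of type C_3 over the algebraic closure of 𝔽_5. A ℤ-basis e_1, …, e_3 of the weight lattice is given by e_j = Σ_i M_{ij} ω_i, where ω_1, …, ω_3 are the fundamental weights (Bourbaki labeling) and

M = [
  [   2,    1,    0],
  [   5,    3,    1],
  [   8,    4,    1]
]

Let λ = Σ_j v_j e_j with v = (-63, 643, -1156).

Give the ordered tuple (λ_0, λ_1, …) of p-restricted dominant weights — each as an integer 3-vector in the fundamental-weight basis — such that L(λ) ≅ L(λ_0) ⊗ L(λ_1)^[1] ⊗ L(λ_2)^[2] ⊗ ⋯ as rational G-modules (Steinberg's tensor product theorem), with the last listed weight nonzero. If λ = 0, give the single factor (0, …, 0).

((2, 3, 2), (3, 1, 2), (0, 3, 1), (4, 3, 2), (0, 0, 1))

In the fundamental-weight basis, λ has coordinates c = M·v (v = (-63, 643, -1156)):
  c_1 = 2*-63 + 1*643 + 0*-1156 = 517
  c_2 = 5*-63 + 3*643 + 1*-1156 = 458
  c_3 = 8*-63 + 4*643 + 1*-1156 = 912
Base-5 expansion of each c_i:
  c_1 = 517 = 2·5^0 + 3·5^1 + 0·5^2 + 4·5^3
  c_2 = 458 = 3·5^0 + 1·5^1 + 3·5^2 + 3·5^3
  c_3 = 912 = 2·5^0 + 2·5^1 + 1·5^2 + 2·5^3 + 1·5^4
p-restricted factor λ_0 = (2, 3, 2)
p-restricted factor λ_1 = (3, 1, 2)
p-restricted factor λ_2 = (0, 3, 1)
p-restricted factor λ_3 = (4, 3, 2)
p-restricted factor λ_4 = (0, 0, 1)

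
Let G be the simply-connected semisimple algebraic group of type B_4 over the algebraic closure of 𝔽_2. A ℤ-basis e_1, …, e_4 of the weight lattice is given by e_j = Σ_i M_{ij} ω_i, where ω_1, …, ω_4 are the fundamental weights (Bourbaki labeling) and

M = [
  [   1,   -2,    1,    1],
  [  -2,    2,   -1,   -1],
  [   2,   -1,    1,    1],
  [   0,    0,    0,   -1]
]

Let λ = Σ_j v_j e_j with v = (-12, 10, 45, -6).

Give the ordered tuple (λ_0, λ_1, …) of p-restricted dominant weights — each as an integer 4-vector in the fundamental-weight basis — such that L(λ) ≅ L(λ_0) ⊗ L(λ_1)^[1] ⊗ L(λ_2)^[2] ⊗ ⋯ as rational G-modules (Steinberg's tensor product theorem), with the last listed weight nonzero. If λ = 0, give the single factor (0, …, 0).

Compute c_i = Σ_j M_{ij} v_j with v = (-12, 10, 45, -6):
  c_1 = 1*-12 + -2*10 + 1*45 + 1*-6 = 7
  c_2 = -2*-12 + 2*10 + -1*45 + -1*-6 = 5
  c_3 = 2*-12 + -1*10 + 1*45 + 1*-6 = 5
  c_4 = 0*-12 + 0*10 + 0*45 + -1*-6 = 6
p = 2; digits c_i = Σ_j d_{ij}·2^j, 0 ≤ d_{ij} < 2:
  c_1 = 7 = 1·2^0 + 1·2^1 + 1·2^2
  c_2 = 5 = 1·2^0 + 0·2^1 + 1·2^2
  c_3 = 5 = 1·2^0 + 0·2^1 + 1·2^2
  c_4 = 6 = 0·2^0 + 1·2^1 + 1·2^2
p-restricted factor λ_0 = (1, 1, 1, 0)
p-restricted factor λ_1 = (1, 0, 0, 1)
p-restricted factor λ_2 = (1, 1, 1, 1)

((1, 1, 1, 0), (1, 0, 0, 1), (1, 1, 1, 1))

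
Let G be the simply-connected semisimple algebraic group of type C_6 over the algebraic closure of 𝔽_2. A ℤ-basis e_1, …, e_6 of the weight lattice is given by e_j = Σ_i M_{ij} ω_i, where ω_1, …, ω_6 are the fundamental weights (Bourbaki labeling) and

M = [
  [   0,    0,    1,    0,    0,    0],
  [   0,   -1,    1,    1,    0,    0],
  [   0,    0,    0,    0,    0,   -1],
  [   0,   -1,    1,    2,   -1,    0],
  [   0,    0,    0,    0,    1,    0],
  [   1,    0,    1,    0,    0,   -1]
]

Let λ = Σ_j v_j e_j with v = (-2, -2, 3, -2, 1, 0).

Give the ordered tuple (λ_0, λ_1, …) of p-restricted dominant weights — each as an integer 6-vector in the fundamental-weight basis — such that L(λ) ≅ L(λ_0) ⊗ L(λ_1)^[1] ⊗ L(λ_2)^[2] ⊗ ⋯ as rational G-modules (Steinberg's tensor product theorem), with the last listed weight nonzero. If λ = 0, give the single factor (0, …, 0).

Compute c_i = Σ_j M_{ij} v_j with v = (-2, -2, 3, -2, 1, 0):
  c_1 = (0)·(-2) + (0)·(-2) + (1)·(3) + (0)·(-2) + (0)·(1) + (0)·(0) = 3
  c_2 = (0)·(-2) + (-1)·(-2) + (1)·(3) + (1)·(-2) + (0)·(1) + (0)·(0) = 3
  c_3 = (0)·(-2) + (0)·(-2) + (0)·(3) + (0)·(-2) + (0)·(1) + (-1)·(0) = 0
  c_4 = (0)·(-2) + (-1)·(-2) + (1)·(3) + (2)·(-2) + (-1)·(1) + (0)·(0) = 0
  c_5 = (0)·(-2) + (0)·(-2) + (0)·(3) + (0)·(-2) + (1)·(1) + (0)·(0) = 1
  c_6 = (1)·(-2) + (0)·(-2) + (1)·(3) + (0)·(-2) + (0)·(1) + (-1)·(0) = 1
Writing each c_i in base p = 2:
  c_1 = 3 = 1·2^0 + 1·2^1
  c_2 = 3 = 1·2^0 + 1·2^1
  c_3 = 0
  c_4 = 0
  c_5 = 1 = 1·2^0
  c_6 = 1 = 1·2^0
Factor λ_0 = (1, 1, 0, 0, 1, 1)
Factor λ_1 = (1, 1, 0, 0, 0, 0)

((1, 1, 0, 0, 1, 1), (1, 1, 0, 0, 0, 0))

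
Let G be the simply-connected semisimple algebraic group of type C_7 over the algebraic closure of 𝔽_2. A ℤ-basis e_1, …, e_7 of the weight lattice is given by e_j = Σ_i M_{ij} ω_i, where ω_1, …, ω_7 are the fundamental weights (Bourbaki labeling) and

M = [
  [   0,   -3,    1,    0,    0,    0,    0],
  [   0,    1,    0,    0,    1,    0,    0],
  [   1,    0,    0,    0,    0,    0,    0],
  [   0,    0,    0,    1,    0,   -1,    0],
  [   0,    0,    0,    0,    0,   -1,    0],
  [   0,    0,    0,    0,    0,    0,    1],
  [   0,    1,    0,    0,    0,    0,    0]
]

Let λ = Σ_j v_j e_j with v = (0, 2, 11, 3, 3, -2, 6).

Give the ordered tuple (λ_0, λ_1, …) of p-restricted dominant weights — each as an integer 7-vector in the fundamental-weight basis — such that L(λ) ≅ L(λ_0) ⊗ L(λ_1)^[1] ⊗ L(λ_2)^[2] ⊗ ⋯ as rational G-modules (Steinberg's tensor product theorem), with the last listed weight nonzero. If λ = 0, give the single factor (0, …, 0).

Change of basis e → ω: c = M·v where v = (0, 2, 11, 3, 3, -2, 6):
  c_1 = 0*0 + -3*2 + 1*11 + 0*3 + 0*3 + 0*-2 + 0*6 = 5
  c_2 = 0*0 + 1*2 + 0*11 + 0*3 + 1*3 + 0*-2 + 0*6 = 5
  c_3 = 1*0 + 0*2 + 0*11 + 0*3 + 0*3 + 0*-2 + 0*6 = 0
  c_4 = 0*0 + 0*2 + 0*11 + 1*3 + 0*3 + -1*-2 + 0*6 = 5
  c_5 = 0*0 + 0*2 + 0*11 + 0*3 + 0*3 + -1*-2 + 0*6 = 2
  c_6 = 0*0 + 0*2 + 0*11 + 0*3 + 0*3 + 0*-2 + 1*6 = 6
  c_7 = 0*0 + 1*2 + 0*11 + 0*3 + 0*3 + 0*-2 + 0*6 = 2
Expand coordinatewise in base 2:
  c_1 = 5 = 1·2^0 + 0·2^1 + 1·2^2
  c_2 = 5 = 1·2^0 + 0·2^1 + 1·2^2
  c_3 = 0
  c_4 = 5 = 1·2^0 + 0·2^1 + 1·2^2
  c_5 = 2 = 0·2^0 + 1·2^1
  c_6 = 6 = 0·2^0 + 1·2^1 + 1·2^2
  c_7 = 2 = 0·2^0 + 1·2^1
p-restricted factor λ_0 = (1, 1, 0, 1, 0, 0, 0)
p-restricted factor λ_1 = (0, 0, 0, 0, 1, 1, 1)
p-restricted factor λ_2 = (1, 1, 0, 1, 0, 1, 0)

((1, 1, 0, 1, 0, 0, 0), (0, 0, 0, 0, 1, 1, 1), (1, 1, 0, 1, 0, 1, 0))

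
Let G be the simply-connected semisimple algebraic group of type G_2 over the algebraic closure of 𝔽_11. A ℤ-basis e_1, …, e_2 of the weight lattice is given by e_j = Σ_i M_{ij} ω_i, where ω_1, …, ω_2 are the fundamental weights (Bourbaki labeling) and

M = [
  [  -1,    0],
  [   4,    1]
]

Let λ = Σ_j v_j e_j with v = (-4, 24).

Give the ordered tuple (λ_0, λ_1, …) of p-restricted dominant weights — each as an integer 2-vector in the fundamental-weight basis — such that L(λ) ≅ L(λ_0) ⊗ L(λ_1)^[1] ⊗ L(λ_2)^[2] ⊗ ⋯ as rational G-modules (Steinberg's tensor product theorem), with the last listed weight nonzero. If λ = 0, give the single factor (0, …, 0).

((4, 8),)

Change of basis e → ω: c = M·v where v = (-4, 24):
  c_1 = (-1)·(-4) + 0·24 = 4
  c_2 = (4)·(-4) + 1·24 = 8
Expand coordinatewise in base 11:
  c_1 = 4 = 4·11^0
  c_2 = 8 = 8·11^0
λ_0 = (4, 8)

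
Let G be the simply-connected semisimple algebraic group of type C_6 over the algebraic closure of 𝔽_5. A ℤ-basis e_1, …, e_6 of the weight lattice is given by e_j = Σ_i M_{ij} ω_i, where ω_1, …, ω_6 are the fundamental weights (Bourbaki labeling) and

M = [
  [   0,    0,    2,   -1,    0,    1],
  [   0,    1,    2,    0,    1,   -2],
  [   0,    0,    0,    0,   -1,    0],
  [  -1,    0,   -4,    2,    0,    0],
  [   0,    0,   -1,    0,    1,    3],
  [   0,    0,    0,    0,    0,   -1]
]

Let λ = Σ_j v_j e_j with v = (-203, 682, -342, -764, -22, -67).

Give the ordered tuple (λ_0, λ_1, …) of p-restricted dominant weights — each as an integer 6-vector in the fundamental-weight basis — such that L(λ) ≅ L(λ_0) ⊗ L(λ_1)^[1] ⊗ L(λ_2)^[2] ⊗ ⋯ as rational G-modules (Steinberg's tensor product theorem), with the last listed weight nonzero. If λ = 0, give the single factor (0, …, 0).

((3, 0, 2, 3, 4, 2), (2, 2, 4, 3, 3, 3), (0, 4, 0, 1, 4, 2))

Converting to the ω-basis (c_i = row i of M dotted with v = (-203, 682, -342, -764, -22, -67)):
  c_1 = 0*-203 + 0*682 + 2*-342 + -1*-764 + 0*-22 + 1*-67 = 13
  c_2 = 0*-203 + 1*682 + 2*-342 + 0*-764 + 1*-22 + -2*-67 = 110
  c_3 = 0*-203 + 0*682 + 0*-342 + 0*-764 + -1*-22 + 0*-67 = 22
  c_4 = -1*-203 + 0*682 + -4*-342 + 2*-764 + 0*-22 + 0*-67 = 43
  c_5 = 0*-203 + 0*682 + -1*-342 + 0*-764 + 1*-22 + 3*-67 = 119
  c_6 = 0*-203 + 0*682 + 0*-342 + 0*-764 + 0*-22 + -1*-67 = 67
p = 5; digits c_i = Σ_j d_{ij}·5^j, 0 ≤ d_{ij} < 5:
  c_1 = 13 = 3·5^0 + 2·5^1
  c_2 = 110 = 0·5^0 + 2·5^1 + 4·5^2
  c_3 = 22 = 2·5^0 + 4·5^1
  c_4 = 43 = 3·5^0 + 3·5^1 + 1·5^2
  c_5 = 119 = 4·5^0 + 3·5^1 + 4·5^2
  c_6 = 67 = 2·5^0 + 3·5^1 + 2·5^2
p-restricted factor λ_0 = (3, 0, 2, 3, 4, 2)
p-restricted factor λ_1 = (2, 2, 4, 3, 3, 3)
p-restricted factor λ_2 = (0, 4, 0, 1, 4, 2)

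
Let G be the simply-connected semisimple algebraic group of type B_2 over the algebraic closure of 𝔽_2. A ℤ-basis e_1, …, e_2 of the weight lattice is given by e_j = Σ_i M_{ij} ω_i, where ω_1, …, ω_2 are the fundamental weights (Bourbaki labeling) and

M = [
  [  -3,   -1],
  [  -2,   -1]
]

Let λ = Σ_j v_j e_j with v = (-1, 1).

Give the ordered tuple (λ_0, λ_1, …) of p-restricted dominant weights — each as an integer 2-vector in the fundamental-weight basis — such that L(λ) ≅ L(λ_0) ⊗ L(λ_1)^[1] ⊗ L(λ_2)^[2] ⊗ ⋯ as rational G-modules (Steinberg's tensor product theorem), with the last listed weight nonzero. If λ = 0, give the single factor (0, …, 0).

ω-coordinates c = M·v, v = (-1, 1):
  c_1 = -3*-1 + -1*1 = 2
  c_2 = -2*-1 + -1*1 = 1
Base-2 expansion of each c_i:
  c_1 = 2 = 0·2^0 + 1·2^1
  c_2 = 1 = 1·2^0
p-restricted factor λ_0 = (0, 1)
p-restricted factor λ_1 = (1, 0)

((0, 1), (1, 0))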